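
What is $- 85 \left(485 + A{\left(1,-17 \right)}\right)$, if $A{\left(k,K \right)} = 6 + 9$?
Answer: $-42500$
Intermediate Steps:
$A{\left(k,K \right)} = 15$
$- 85 \left(485 + A{\left(1,-17 \right)}\right) = - 85 \left(485 + 15\right) = \left(-85\right) 500 = -42500$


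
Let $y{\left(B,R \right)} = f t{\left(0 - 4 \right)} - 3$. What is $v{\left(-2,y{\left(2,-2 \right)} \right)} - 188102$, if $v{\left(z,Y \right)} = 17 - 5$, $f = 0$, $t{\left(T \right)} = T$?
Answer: $-188090$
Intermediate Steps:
$y{\left(B,R \right)} = -3$ ($y{\left(B,R \right)} = 0 \left(0 - 4\right) - 3 = 0 \left(-4\right) - 3 = 0 - 3 = -3$)
$v{\left(z,Y \right)} = 12$
$v{\left(-2,y{\left(2,-2 \right)} \right)} - 188102 = 12 - 188102 = -188090$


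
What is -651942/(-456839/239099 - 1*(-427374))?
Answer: -155878680258/102184239187 ≈ -1.5255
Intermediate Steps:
-651942/(-456839/239099 - 1*(-427374)) = -651942/(-456839*1/239099 + 427374) = -651942/(-456839/239099 + 427374) = -651942/102184239187/239099 = -651942*239099/102184239187 = -155878680258/102184239187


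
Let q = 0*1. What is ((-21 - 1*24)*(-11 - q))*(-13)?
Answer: -6435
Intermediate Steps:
q = 0
((-21 - 1*24)*(-11 - q))*(-13) = ((-21 - 1*24)*(-11 - 1*0))*(-13) = ((-21 - 24)*(-11 + 0))*(-13) = -45*(-11)*(-13) = 495*(-13) = -6435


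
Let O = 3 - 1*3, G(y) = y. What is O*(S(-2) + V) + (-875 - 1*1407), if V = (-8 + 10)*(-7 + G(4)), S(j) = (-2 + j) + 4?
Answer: -2282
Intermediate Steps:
S(j) = 2 + j
O = 0 (O = 3 - 3 = 0)
V = -6 (V = (-8 + 10)*(-7 + 4) = 2*(-3) = -6)
O*(S(-2) + V) + (-875 - 1*1407) = 0*((2 - 2) - 6) + (-875 - 1*1407) = 0*(0 - 6) + (-875 - 1407) = 0*(-6) - 2282 = 0 - 2282 = -2282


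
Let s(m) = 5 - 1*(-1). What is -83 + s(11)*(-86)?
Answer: -599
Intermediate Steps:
s(m) = 6 (s(m) = 5 + 1 = 6)
-83 + s(11)*(-86) = -83 + 6*(-86) = -83 - 516 = -599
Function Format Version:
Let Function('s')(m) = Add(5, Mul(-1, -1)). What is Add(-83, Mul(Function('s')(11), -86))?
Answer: -599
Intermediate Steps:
Function('s')(m) = 6 (Function('s')(m) = Add(5, 1) = 6)
Add(-83, Mul(Function('s')(11), -86)) = Add(-83, Mul(6, -86)) = Add(-83, -516) = -599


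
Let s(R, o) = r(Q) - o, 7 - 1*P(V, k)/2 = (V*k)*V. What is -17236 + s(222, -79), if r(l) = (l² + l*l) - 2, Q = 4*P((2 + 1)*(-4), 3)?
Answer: 23102841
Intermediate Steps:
P(V, k) = 14 - 2*k*V² (P(V, k) = 14 - 2*V*k*V = 14 - 2*k*V²)
Q = -3400 (Q = 4*(14 - 2*3*((2 + 1)*(-4))²) = 4*(14 - 2*3*(3*(-4))²) = 4*(14 - 2*3*(-12)²) = 4*(14 - 2*3*144) = 4*(14 - 864) = 4*(-850) = -3400)
r(l) = -2 + 2*l² (r(l) = (l² + l²) - 2 = 2*l² - 2 = -2 + 2*l²)
s(R, o) = 23119998 - o (s(R, o) = (-2 + 2*(-3400)²) - o = (-2 + 2*11560000) - o = (-2 + 23120000) - o = 23119998 - o)
-17236 + s(222, -79) = -17236 + (23119998 - 1*(-79)) = -17236 + (23119998 + 79) = -17236 + 23120077 = 23102841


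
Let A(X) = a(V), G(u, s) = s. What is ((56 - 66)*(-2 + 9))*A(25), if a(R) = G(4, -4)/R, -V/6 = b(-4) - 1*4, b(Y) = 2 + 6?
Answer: -35/3 ≈ -11.667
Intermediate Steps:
b(Y) = 8
V = -24 (V = -6*(8 - 1*4) = -6*(8 - 4) = -6*4 = -24)
a(R) = -4/R
A(X) = ⅙ (A(X) = -4/(-24) = -4*(-1/24) = ⅙)
((56 - 66)*(-2 + 9))*A(25) = ((56 - 66)*(-2 + 9))*(⅙) = -10*7*(⅙) = -70*⅙ = -35/3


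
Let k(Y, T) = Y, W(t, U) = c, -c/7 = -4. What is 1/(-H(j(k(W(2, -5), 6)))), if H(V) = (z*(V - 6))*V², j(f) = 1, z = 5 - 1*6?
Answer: -⅕ ≈ -0.20000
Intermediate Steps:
c = 28 (c = -7*(-4) = 28)
W(t, U) = 28
z = -1 (z = 5 - 6 = -1)
H(V) = V²*(6 - V) (H(V) = (-(V - 6))*V² = (-(-6 + V))*V² = (6 - V)*V² = V²*(6 - V))
1/(-H(j(k(W(2, -5), 6)))) = 1/(-1²*(6 - 1*1)) = 1/(-(6 - 1)) = 1/(-5) = -⅕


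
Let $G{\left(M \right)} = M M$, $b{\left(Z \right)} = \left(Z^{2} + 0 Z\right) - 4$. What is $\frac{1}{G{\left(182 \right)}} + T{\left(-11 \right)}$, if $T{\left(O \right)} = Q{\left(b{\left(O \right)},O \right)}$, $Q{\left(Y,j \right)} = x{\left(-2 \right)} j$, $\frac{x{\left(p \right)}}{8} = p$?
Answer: $\frac{5829825}{33124} \approx 176.0$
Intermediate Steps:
$x{\left(p \right)} = 8 p$
$b{\left(Z \right)} = -4 + Z^{2}$ ($b{\left(Z \right)} = \left(Z^{2} + 0\right) - 4 = Z^{2} - 4 = -4 + Z^{2}$)
$G{\left(M \right)} = M^{2}$
$Q{\left(Y,j \right)} = - 16 j$ ($Q{\left(Y,j \right)} = 8 \left(-2\right) j = - 16 j$)
$T{\left(O \right)} = - 16 O$
$\frac{1}{G{\left(182 \right)}} + T{\left(-11 \right)} = \frac{1}{182^{2}} - -176 = \frac{1}{33124} + 176 = \frac{5829825}{33124}$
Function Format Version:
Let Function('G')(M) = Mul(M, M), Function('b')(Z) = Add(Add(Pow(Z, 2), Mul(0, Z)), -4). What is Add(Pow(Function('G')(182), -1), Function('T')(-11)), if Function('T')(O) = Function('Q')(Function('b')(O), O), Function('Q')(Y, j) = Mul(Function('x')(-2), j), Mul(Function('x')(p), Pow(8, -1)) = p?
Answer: Rational(5829825, 33124) ≈ 176.00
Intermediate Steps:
Function('x')(p) = Mul(8, p)
Function('b')(Z) = Add(-4, Pow(Z, 2)) (Function('b')(Z) = Add(Add(Pow(Z, 2), 0), -4) = Add(Pow(Z, 2), -4) = Add(-4, Pow(Z, 2)))
Function('G')(M) = Pow(M, 2)
Function('Q')(Y, j) = Mul(-16, j) (Function('Q')(Y, j) = Mul(Mul(8, -2), j) = Mul(-16, j))
Function('T')(O) = Mul(-16, O)
Add(Pow(Function('G')(182), -1), Function('T')(-11)) = Add(Pow(Pow(182, 2), -1), Mul(-16, -11)) = Add(Pow(33124, -1), 176) = Add(Rational(1, 33124), 176) = Rational(5829825, 33124)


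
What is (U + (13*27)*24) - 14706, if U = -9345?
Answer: -15627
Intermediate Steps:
(U + (13*27)*24) - 14706 = (-9345 + (13*27)*24) - 14706 = (-9345 + 351*24) - 14706 = (-9345 + 8424) - 14706 = -921 - 14706 = -15627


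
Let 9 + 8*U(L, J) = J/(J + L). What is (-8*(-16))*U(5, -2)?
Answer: -464/3 ≈ -154.67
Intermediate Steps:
U(L, J) = -9/8 + J/(8*(J + L)) (U(L, J) = -9/8 + (J/(J + L))/8 = -9/8 + J/(8*(J + L)))
(-8*(-16))*U(5, -2) = (-8*(-16))*((-1*(-2) - 9/8*5)/(-2 + 5)) = 128*((2 - 45/8)/3) = 128*((⅓)*(-29/8)) = 128*(-29/24) = -464/3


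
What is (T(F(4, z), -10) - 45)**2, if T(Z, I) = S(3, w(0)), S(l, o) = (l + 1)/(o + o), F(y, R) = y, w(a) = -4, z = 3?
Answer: 8281/4 ≈ 2070.3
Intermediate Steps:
S(l, o) = (1 + l)/(2*o) (S(l, o) = (1 + l)/((2*o)) = (1 + l)*(1/(2*o)) = (1 + l)/(2*o))
T(Z, I) = -1/2 (T(Z, I) = (1/2)*(1 + 3)/(-4) = (1/2)*(-1/4)*4 = -1/2)
(T(F(4, z), -10) - 45)**2 = (-1/2 - 45)**2 = (-91/2)**2 = 8281/4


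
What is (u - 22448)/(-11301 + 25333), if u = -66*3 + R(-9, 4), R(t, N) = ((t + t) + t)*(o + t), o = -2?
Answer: -22349/14032 ≈ -1.5927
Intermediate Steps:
R(t, N) = 3*t*(-2 + t) (R(t, N) = ((t + t) + t)*(-2 + t) = (2*t + t)*(-2 + t) = (3*t)*(-2 + t) = 3*t*(-2 + t))
u = 99 (u = -66*3 + 3*(-9)*(-2 - 9) = -198 + 3*(-9)*(-11) = -198 + 297 = 99)
(u - 22448)/(-11301 + 25333) = (99 - 22448)/(-11301 + 25333) = -22349/14032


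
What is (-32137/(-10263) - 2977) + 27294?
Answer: 249597508/10263 ≈ 24320.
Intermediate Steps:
(-32137/(-10263) - 2977) + 27294 = (-32137*(-1/10263) - 2977) + 27294 = (32137/10263 - 2977) + 27294 = -30520814/10263 + 27294 = 249597508/10263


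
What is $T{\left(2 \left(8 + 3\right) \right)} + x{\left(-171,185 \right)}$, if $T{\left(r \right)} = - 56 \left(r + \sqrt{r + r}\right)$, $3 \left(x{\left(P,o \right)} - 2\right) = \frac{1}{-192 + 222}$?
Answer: $- \frac{110699}{90} - 112 \sqrt{11} \approx -1601.5$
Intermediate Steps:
$x{\left(P,o \right)} = \frac{181}{90}$ ($x{\left(P,o \right)} = 2 + \frac{1}{3 \left(-192 + 222\right)} = 2 + \frac{1}{3 \cdot 30} = 2 + \frac{1}{3} \cdot \frac{1}{30} = 2 + \frac{1}{90} = \frac{181}{90}$)
$T{\left(r \right)} = - 56 r - 56 \sqrt{2} \sqrt{r}$ ($T{\left(r \right)} = - 56 \left(r + \sqrt{2 r}\right) = - 56 \left(r + \sqrt{2} \sqrt{r}\right) = - 56 r - 56 \sqrt{2} \sqrt{r}$)
$T{\left(2 \left(8 + 3\right) \right)} + x{\left(-171,185 \right)} = \left(- 56 \cdot 2 \left(8 + 3\right) - 56 \sqrt{2} \sqrt{2 \left(8 + 3\right)}\right) + \frac{181}{90} = \left(- 56 \cdot 2 \cdot 11 - 56 \sqrt{2} \sqrt{2 \cdot 11}\right) + \frac{181}{90} = \left(\left(-56\right) 22 - 56 \sqrt{2} \sqrt{22}\right) + \frac{181}{90} = \left(-1232 - 112 \sqrt{11}\right) + \frac{181}{90} = - \frac{110699}{90} - 112 \sqrt{11}$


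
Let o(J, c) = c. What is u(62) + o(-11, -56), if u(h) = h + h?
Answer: 68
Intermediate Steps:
u(h) = 2*h
u(62) + o(-11, -56) = 2*62 - 56 = 124 - 56 = 68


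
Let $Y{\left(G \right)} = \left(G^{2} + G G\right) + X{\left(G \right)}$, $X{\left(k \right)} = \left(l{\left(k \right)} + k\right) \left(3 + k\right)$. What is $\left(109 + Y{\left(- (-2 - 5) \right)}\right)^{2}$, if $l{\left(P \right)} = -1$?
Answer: $71289$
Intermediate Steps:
$X{\left(k \right)} = \left(-1 + k\right) \left(3 + k\right)$
$Y{\left(G \right)} = -3 + 2 G + 3 G^{2}$ ($Y{\left(G \right)} = \left(G^{2} + G G\right) + \left(-3 + G^{2} + 2 G\right) = \left(G^{2} + G^{2}\right) + \left(-3 + G^{2} + 2 G\right) = 2 G^{2} + \left(-3 + G^{2} + 2 G\right) = -3 + 2 G + 3 G^{2}$)
$\left(109 + Y{\left(- (-2 - 5) \right)}\right)^{2} = \left(109 + \left(-3 + 2 \left(- (-2 - 5)\right) + 3 \left(- (-2 - 5)\right)^{2}\right)\right)^{2} = \left(109 + \left(-3 + 2 \left(\left(-1\right) \left(-7\right)\right) + 3 \left(\left(-1\right) \left(-7\right)\right)^{2}\right)\right)^{2} = \left(109 + \left(-3 + 2 \cdot 7 + 3 \cdot 7^{2}\right)\right)^{2} = \left(109 + \left(-3 + 14 + 3 \cdot 49\right)\right)^{2} = \left(109 + \left(-3 + 14 + 147\right)\right)^{2} = \left(109 + 158\right)^{2} = 267^{2} = 71289$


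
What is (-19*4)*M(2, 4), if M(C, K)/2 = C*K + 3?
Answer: -1672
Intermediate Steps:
M(C, K) = 6 + 2*C*K (M(C, K) = 2*(C*K + 3) = 2*(3 + C*K) = 6 + 2*C*K)
(-19*4)*M(2, 4) = (-19*4)*(6 + 2*2*4) = -76*(6 + 16) = -76*22 = -1672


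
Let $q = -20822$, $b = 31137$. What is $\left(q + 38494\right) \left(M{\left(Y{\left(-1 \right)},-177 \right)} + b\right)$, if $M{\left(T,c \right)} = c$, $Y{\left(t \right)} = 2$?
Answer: $547125120$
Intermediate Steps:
$\left(q + 38494\right) \left(M{\left(Y{\left(-1 \right)},-177 \right)} + b\right) = \left(-20822 + 38494\right) \left(-177 + 31137\right) = 17672 \cdot 30960 = 547125120$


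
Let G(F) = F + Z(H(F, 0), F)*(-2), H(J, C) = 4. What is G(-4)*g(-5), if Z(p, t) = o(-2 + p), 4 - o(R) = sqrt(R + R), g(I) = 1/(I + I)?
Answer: 4/5 ≈ 0.80000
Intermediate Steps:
g(I) = 1/(2*I)
o(R) = 4 - sqrt(2)*sqrt(R) (o(R) = 4 - sqrt(R + R) = 4 - sqrt(2*R) = 4 - sqrt(2)*sqrt(R))
Z(p, t) = 4 - sqrt(2)*sqrt(-2 + p)
G(F) = -4 + F (G(F) = F + (4 - sqrt(-4 + 2*4))*(-2) = F + (4 - sqrt(-4 + 8))*(-2) = F + (4 - sqrt(4))*(-2) = F + (4 - 1*2)*(-2) = F + (4 - 2)*(-2) = F + 2*(-2) = F - 4 = -4 + F)
G(-4)*g(-5) = (-4 - 4)*((1/2)/(-5)) = -4*(-1)/5 = -8*(-1/10) = 4/5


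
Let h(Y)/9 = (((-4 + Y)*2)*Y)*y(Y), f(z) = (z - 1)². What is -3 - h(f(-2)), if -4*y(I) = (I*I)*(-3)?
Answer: -98421/2 ≈ -49211.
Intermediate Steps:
y(I) = 3*I²/4 (y(I) = -I*I*(-3)/4 = -I²*(-3)/4 = -(-3)*I²/4 = 3*I²/4)
f(z) = (-1 + z)²
h(Y) = 27*Y³*(-8 + 2*Y)/4 (h(Y) = 9*((((-4 + Y)*2)*Y)*(3*Y²/4)) = 9*(((-8 + 2*Y)*Y)*(3*Y²/4)) = 9*((Y*(-8 + 2*Y))*(3*Y²/4)) = 9*(3*Y³*(-8 + 2*Y)/4) = 27*Y³*(-8 + 2*Y)/4)
-3 - h(f(-2)) = -3 - 27*((-1 - 2)²)³*(-4 + (-1 - 2)²)/2 = -3 - 27*((-3)²)³*(-4 + (-3)²)/2 = -3 - 27*9³*(-4 + 9)/2 = -3 - 27*729*5/2 = -3 - 1*98415/2 = -3 - 98415/2 = -98421/2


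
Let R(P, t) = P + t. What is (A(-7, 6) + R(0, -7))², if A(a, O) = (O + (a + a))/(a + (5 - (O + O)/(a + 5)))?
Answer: 81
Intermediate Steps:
A(a, O) = (O + 2*a)/(5 + a - 2*O/(5 + a)) (A(a, O) = (O + 2*a)/(a + (5 - 2*O/(5 + a))) = (O + 2*a)/(5 + a - 2*O/(5 + a)))
(A(-7, 6) + R(0, -7))² = ((2*(-7)² + 5*6 + 10*(-7) + 6*(-7))/(25 + (-7)² - 2*6 + 10*(-7)) + (0 - 7))² = ((2*49 + 30 - 70 - 42)/(25 + 49 - 12 - 70) - 7)² = ((98 + 30 - 70 - 42)/(-8) - 7)² = (-⅛*16 - 7)² = (-2 - 7)² = (-9)² = 81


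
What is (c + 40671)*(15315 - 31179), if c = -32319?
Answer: -132496128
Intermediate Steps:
(c + 40671)*(15315 - 31179) = (-32319 + 40671)*(15315 - 31179) = 8352*(-15864) = -132496128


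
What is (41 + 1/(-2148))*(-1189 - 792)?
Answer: -174460727/2148 ≈ -81220.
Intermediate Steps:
(41 + 1/(-2148))*(-1189 - 792) = (41 - 1/2148)*(-1981) = (88067/2148)*(-1981) = -174460727/2148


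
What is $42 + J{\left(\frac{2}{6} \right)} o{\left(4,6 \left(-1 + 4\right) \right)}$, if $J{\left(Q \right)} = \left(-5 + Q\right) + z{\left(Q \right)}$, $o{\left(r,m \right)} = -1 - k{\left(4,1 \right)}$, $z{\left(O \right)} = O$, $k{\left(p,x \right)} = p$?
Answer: $\frac{191}{3} \approx 63.667$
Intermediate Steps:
$o{\left(r,m \right)} = -5$ ($o{\left(r,m \right)} = -1 - 4 = -5$)
$J{\left(Q \right)} = -5 + 2 Q$ ($J{\left(Q \right)} = \left(-5 + Q\right) + Q = -5 + 2 Q$)
$42 + J{\left(\frac{2}{6} \right)} o{\left(4,6 \left(-1 + 4\right) \right)} = 42 + \left(-5 + 2 \cdot \frac{2}{6}\right) \left(-5\right) = 42 + \left(-5 + 2 \cdot 2 \cdot \frac{1}{6}\right) \left(-5\right) = 42 + \left(-5 + 2 \cdot \frac{1}{3}\right) \left(-5\right) = 42 + \left(-5 + \frac{2}{3}\right) \left(-5\right) = 42 - - \frac{65}{3} = 42 + \frac{65}{3} = \frac{191}{3}$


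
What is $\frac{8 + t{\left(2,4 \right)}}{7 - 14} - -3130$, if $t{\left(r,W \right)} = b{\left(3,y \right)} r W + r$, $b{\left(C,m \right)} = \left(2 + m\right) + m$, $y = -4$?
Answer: $\frac{21948}{7} \approx 3135.4$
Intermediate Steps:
$b{\left(C,m \right)} = 2 + 2 m$
$t{\left(r,W \right)} = r - 6 W r$ ($t{\left(r,W \right)} = \left(2 + 2 \left(-4\right)\right) r W + r = \left(2 - 8\right) r W + r = - 6 r W + r = - 6 W r + r = r - 6 W r$)
$\frac{8 + t{\left(2,4 \right)}}{7 - 14} - -3130 = \frac{8 + 2 \left(1 - 24\right)}{7 - 14} - -3130 = \frac{8 + 2 \left(1 - 24\right)}{-7} + 3130 = - \frac{8 + 2 \left(-23\right)}{7} + 3130 = - \frac{8 - 46}{7} + 3130 = \left(- \frac{1}{7}\right) \left(-38\right) + 3130 = \frac{38}{7} + 3130 = \frac{21948}{7}$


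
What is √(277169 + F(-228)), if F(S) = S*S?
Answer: √329153 ≈ 573.72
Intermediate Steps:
F(S) = S²
√(277169 + F(-228)) = √(277169 + (-228)²) = √(277169 + 51984) = √329153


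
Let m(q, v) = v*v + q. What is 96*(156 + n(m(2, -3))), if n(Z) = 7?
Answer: 15648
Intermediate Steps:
m(q, v) = q + v**2 (m(q, v) = v**2 + q = q + v**2)
96*(156 + n(m(2, -3))) = 96*(156 + 7) = 96*163 = 15648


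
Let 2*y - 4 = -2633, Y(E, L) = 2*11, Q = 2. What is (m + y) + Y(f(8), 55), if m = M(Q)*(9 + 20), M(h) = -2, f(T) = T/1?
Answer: -2701/2 ≈ -1350.5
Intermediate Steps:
f(T) = T (f(T) = T*1 = T)
Y(E, L) = 22
y = -2629/2 (y = 2 + (½)*(-2633) = 2 - 2633/2 = -2629/2 ≈ -1314.5)
m = -58 (m = -2*(9 + 20) = -2*29 = -58)
(m + y) + Y(f(8), 55) = (-58 - 2629/2) + 22 = -2745/2 + 22 = -2701/2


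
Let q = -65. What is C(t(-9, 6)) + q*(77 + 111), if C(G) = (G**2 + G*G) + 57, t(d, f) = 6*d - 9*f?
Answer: 11165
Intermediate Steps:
t(d, f) = -9*f + 6*d
C(G) = 57 + 2*G**2 (C(G) = (G**2 + G**2) + 57 = 2*G**2 + 57 = 57 + 2*G**2)
C(t(-9, 6)) + q*(77 + 111) = (57 + 2*(-9*6 + 6*(-9))**2) - 65*(77 + 111) = (57 + 2*(-54 - 54)**2) - 65*188 = (57 + 2*(-108)**2) - 12220 = (57 + 2*11664) - 12220 = (57 + 23328) - 12220 = 23385 - 12220 = 11165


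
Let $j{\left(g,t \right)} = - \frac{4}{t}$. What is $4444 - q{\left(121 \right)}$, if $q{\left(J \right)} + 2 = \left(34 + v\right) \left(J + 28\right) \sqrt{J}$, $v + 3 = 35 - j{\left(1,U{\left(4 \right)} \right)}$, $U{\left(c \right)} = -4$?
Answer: $-102089$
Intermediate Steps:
$v = 31$ ($v = -3 + \left(35 - - \frac{4}{-4}\right) = -3 + \left(35 - \left(-4\right) \left(- \frac{1}{4}\right)\right) = -3 + \left(35 - 1\right) = -3 + 34 = 31$)
$q{\left(J \right)} = -2 + \sqrt{J} \left(1820 + 65 J\right)$ ($q{\left(J \right)} = -2 + \left(34 + 31\right) \left(J + 28\right) \sqrt{J} = -2 + 65 \left(28 + J\right) \sqrt{J} = -2 + \left(1820 + 65 J\right) \sqrt{J} = -2 + \sqrt{J} \left(1820 + 65 J\right)$)
$4444 - q{\left(121 \right)} = 4444 - \left(-2 + 65 \cdot 121^{\frac{3}{2}} + 1820 \sqrt{121}\right) = 4444 - \left(-2 + 65 \cdot 1331 + 1820 \cdot 11\right) = 4444 - \left(-2 + 86515 + 20020\right) = 4444 - 106533 = -102089$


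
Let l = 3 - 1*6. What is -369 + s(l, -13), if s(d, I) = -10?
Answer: -379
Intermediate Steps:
l = -3 (l = 3 - 6 = -3)
-369 + s(l, -13) = -369 - 10 = -379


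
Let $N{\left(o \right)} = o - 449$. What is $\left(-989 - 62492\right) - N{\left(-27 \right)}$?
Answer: $-63005$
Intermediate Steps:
$N{\left(o \right)} = -449 + o$ ($N{\left(o \right)} = o - 449 = -449 + o$)
$\left(-989 - 62492\right) - N{\left(-27 \right)} = \left(-989 - 62492\right) - \left(-449 - 27\right) = \left(-989 - 62492\right) - -476 = -63481 + 476 = -63005$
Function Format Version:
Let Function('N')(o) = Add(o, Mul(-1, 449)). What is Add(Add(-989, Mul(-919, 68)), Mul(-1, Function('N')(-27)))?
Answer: -63005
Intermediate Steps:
Function('N')(o) = Add(-449, o) (Function('N')(o) = Add(o, -449) = Add(-449, o))
Add(Add(-989, Mul(-919, 68)), Mul(-1, Function('N')(-27))) = Add(Add(-989, Mul(-919, 68)), Mul(-1, Add(-449, -27))) = Add(Add(-989, -62492), Mul(-1, -476)) = Add(-63481, 476) = -63005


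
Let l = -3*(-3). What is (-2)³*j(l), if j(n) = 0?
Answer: 0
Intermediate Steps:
l = 9
(-2)³*j(l) = (-2)³*0 = -8*0 = 0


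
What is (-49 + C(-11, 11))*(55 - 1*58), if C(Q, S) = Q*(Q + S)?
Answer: 147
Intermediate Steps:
(-49 + C(-11, 11))*(55 - 1*58) = (-49 - 11*(-11 + 11))*(55 - 1*58) = (-49 - 11*0)*(55 - 58) = (-49 + 0)*(-3) = -49*(-3) = 147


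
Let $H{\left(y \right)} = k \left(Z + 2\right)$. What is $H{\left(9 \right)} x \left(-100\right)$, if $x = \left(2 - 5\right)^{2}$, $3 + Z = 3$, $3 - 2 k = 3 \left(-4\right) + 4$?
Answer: $-9900$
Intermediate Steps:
$k = \frac{11}{2}$ ($k = \frac{3}{2} - \frac{3 \left(-4\right) + 4}{2} = \frac{3}{2} - \frac{-12 + 4}{2} = \frac{3}{2} - -4 = \frac{3}{2} + 4 = \frac{11}{2} \approx 5.5$)
$Z = 0$ ($Z = -3 + 3 = 0$)
$x = 9$ ($x = \left(-3\right)^{2} = 9$)
$H{\left(y \right)} = 11$ ($H{\left(y \right)} = \frac{11 \left(0 + 2\right)}{2} = \frac{11}{2} \cdot 2 = 11$)
$H{\left(9 \right)} x \left(-100\right) = 11 \cdot 9 \left(-100\right) = 99 \left(-100\right) = -9900$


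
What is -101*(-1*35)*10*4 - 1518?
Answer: 139882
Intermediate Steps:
-101*(-1*35)*10*4 - 1518 = -(-3535)*40 - 1518 = -101*(-1400) - 1518 = 141400 - 1518 = 139882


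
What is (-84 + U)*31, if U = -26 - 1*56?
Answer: -5146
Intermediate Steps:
U = -82 (U = -26 - 56 = -82)
(-84 + U)*31 = (-84 - 82)*31 = -166*31 = -5146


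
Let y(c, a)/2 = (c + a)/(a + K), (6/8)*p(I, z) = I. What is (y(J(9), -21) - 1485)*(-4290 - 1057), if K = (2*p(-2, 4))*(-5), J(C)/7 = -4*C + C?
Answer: 141722235/17 ≈ 8.3366e+6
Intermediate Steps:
p(I, z) = 4*I/3
J(C) = -21*C (J(C) = 7*(-4*C + C) = 7*(-3*C) = -21*C)
K = 80/3 (K = (2*((4/3)*(-2)))*(-5) = (2*(-8/3))*(-5) = -16/3*(-5) = 80/3 ≈ 26.667)
y(c, a) = 2*(a + c)/(80/3 + a) (y(c, a) = 2*((c + a)/(a + 80/3)) = 2*((a + c)/(80/3 + a)) = 2*(a + c)/(80/3 + a))
(y(J(9), -21) - 1485)*(-4290 - 1057) = (6*(-21 - 21*9)/(80 + 3*(-21)) - 1485)*(-4290 - 1057) = (6*(-21 - 189)/(80 - 63) - 1485)*(-5347) = (6*(-210)/17 - 1485)*(-5347) = (6*(1/17)*(-210) - 1485)*(-5347) = (-1260/17 - 1485)*(-5347) = -26505/17*(-5347) = 141722235/17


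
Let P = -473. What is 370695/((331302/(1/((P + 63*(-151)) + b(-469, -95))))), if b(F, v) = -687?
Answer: -9505/90666314 ≈ -0.00010484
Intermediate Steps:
370695/((331302/(1/((P + 63*(-151)) + b(-469, -95))))) = 370695/((331302/(1/((-473 + 63*(-151)) - 687)))) = 370695/((331302/(1/((-473 - 9513) - 687)))) = 370695/((331302/(1/(-9986 - 687)))) = 370695/((331302/(1/(-10673)))) = 370695/((331302/(-1/10673))) = 370695/((331302*(-10673))) = 370695/(-3535986246) = 370695*(-1/3535986246) = -9505/90666314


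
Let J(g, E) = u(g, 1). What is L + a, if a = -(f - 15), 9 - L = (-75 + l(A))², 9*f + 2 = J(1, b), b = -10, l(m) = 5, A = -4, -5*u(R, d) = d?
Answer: -219409/45 ≈ -4875.8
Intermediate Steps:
u(R, d) = -d/5
J(g, E) = -⅕ (J(g, E) = -⅕*1 = -⅕)
f = -11/45 (f = -2/9 + (⅑)*(-⅕) = -2/9 - 1/45 = -11/45 ≈ -0.24444)
L = -4891 (L = 9 - (-75 + 5)² = 9 - 1*(-70)² = 9 - 1*4900 = 9 - 4900 = -4891)
a = 686/45 (a = -(-11/45 - 15) = -1*(-686/45) = 686/45 ≈ 15.244)
L + a = -4891 + 686/45 = -219409/45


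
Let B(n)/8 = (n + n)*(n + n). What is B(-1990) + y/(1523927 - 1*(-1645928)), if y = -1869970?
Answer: 80338833453206/633971 ≈ 1.2672e+8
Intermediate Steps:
B(n) = 32*n² (B(n) = 8*((n + n)*(n + n)) = 8*((2*n)*(2*n)) = 8*(4*n²) = 32*n²)
B(-1990) + y/(1523927 - 1*(-1645928)) = 32*(-1990)² - 1869970/(1523927 - 1*(-1645928)) = 32*3960100 - 1869970/(1523927 + 1645928) = 126723200 - 1869970/3169855 = 126723200 - 1869970*1/3169855 = 126723200 - 373994/633971 = 80338833453206/633971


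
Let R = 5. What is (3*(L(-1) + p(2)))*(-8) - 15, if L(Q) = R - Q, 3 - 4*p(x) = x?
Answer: -165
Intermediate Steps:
p(x) = 3/4 - x/4
L(Q) = 5 - Q
(3*(L(-1) + p(2)))*(-8) - 15 = (3*((5 - 1*(-1)) + (3/4 - 1/4*2)))*(-8) - 15 = (3*((5 + 1) + (3/4 - 1/2)))*(-8) - 15 = (3*(6 + 1/4))*(-8) - 15 = (3*(25/4))*(-8) - 15 = (75/4)*(-8) - 15 = -150 - 15 = -165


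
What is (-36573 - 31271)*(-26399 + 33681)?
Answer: -494040008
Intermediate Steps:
(-36573 - 31271)*(-26399 + 33681) = -67844*7282 = -494040008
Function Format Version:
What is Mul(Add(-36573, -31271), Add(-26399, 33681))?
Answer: -494040008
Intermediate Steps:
Mul(Add(-36573, -31271), Add(-26399, 33681)) = Mul(-67844, 7282) = -494040008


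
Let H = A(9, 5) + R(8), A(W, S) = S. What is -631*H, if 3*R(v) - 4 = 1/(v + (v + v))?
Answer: -288367/72 ≈ -4005.1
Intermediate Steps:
R(v) = 4/3 + 1/(9*v) (R(v) = 4/3 + 1/(3*(v + (v + v))) = 4/3 + 1/(3*(v + 2*v)) = 4/3 + 1/(3*((3*v))) = 4/3 + (1/(3*v))/3 = 4/3 + 1/(9*v))
H = 457/72 (H = 5 + (1/9)*(1 + 12*8)/8 = 5 + (1/9)*(1/8)*(1 + 96) = 5 + (1/9)*(1/8)*97 = 5 + 97/72 = 457/72 ≈ 6.3472)
-631*H = -631*457/72 = -288367/72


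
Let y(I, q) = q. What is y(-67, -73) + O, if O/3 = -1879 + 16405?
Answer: 43505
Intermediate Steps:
O = 43578 (O = 3*(-1879 + 16405) = 3*14526 = 43578)
y(-67, -73) + O = -73 + 43578 = 43505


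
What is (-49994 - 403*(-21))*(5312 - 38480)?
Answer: 1377500208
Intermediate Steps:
(-49994 - 403*(-21))*(5312 - 38480) = (-49994 + 8463)*(-33168) = -41531*(-33168) = 1377500208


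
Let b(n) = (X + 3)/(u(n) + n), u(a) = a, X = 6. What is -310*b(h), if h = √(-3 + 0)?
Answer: 465*I*√3 ≈ 805.4*I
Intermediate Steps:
h = I*√3 (h = √(-3) = I*√3 ≈ 1.732*I)
b(n) = 9/(2*n) (b(n) = (6 + 3)/(n + n) = 9/((2*n)) = 9*(1/(2*n)) = 9/(2*n))
-310*b(h) = -1395/(I*√3) = -1395*(-I*√3/3) = -(-465)*I*√3 = 465*I*√3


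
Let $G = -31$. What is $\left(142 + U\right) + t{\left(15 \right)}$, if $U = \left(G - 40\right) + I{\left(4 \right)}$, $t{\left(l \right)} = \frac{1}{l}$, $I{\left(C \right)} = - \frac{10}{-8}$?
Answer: $\frac{4339}{60} \approx 72.317$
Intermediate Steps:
$I{\left(C \right)} = \frac{5}{4}$ ($I{\left(C \right)} = \left(-10\right) \left(- \frac{1}{8}\right) = \frac{5}{4}$)
$U = - \frac{279}{4}$ ($U = \left(-31 - 40\right) + \frac{5}{4} = -71 + \frac{5}{4} = - \frac{279}{4} \approx -69.75$)
$\left(142 + U\right) + t{\left(15 \right)} = \left(142 - \frac{279}{4}\right) + \frac{1}{15} = \frac{289}{4} + \frac{1}{15} = \frac{4339}{60}$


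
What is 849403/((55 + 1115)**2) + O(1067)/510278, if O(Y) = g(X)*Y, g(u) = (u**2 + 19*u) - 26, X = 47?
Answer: 2463143701417/349259777100 ≈ 7.0525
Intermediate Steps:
g(u) = -26 + u**2 + 19*u
O(Y) = 3076*Y (O(Y) = (-26 + 47**2 + 19*47)*Y = (-26 + 2209 + 893)*Y = 3076*Y)
849403/((55 + 1115)**2) + O(1067)/510278 = 849403/((55 + 1115)**2) + (3076*1067)/510278 = 849403/(1170**2) + 3282092*(1/510278) = 849403/1368900 + 1641046/255139 = 2463143701417/349259777100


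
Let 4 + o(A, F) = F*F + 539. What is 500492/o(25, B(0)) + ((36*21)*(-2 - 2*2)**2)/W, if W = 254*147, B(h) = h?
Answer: 445284068/475615 ≈ 936.23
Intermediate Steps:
W = 37338
o(A, F) = 535 + F**2 (o(A, F) = -4 + (F*F + 539) = -4 + (F**2 + 539) = -4 + (539 + F**2) = 535 + F**2)
500492/o(25, B(0)) + ((36*21)*(-2 - 2*2)**2)/W = 500492/(535 + 0**2) + ((36*21)*(-2 - 2*2)**2)/37338 = 500492/(535 + 0) + (756*(-2 - 4)**2)*(1/37338) = 500492/535 + (756*(-6)**2)*(1/37338) = 500492*(1/535) + (756*36)*(1/37338) = 500492/535 + 27216*(1/37338) = 500492/535 + 648/889 = 445284068/475615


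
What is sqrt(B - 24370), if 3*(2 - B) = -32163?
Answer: I*sqrt(13647) ≈ 116.82*I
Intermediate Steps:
B = 10723 (B = 2 - 1/3*(-32163) = 2 + 10721 = 10723)
sqrt(B - 24370) = sqrt(10723 - 24370) = sqrt(-13647) = I*sqrt(13647)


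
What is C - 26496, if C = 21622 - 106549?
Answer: -111423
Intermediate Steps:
C = -84927
C - 26496 = -84927 - 26496 = -111423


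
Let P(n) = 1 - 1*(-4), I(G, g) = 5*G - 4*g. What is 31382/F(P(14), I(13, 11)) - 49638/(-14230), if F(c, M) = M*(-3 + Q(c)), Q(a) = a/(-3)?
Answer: -110425334/348635 ≈ -316.74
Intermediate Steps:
I(G, g) = -4*g + 5*G
P(n) = 5 (P(n) = 1 + 4 = 5)
Q(a) = -a/3 (Q(a) = a*(-⅓) = -a/3)
F(c, M) = M*(-3 - c/3)
31382/F(P(14), I(13, 11)) - 49638/(-14230) = 31382/((-(-4*11 + 5*13)*(9 + 5)/3)) - 49638/(-14230) = 31382/((-⅓*(-44 + 65)*14)) - 49638*(-1/14230) = 31382/((-⅓*21*14)) + 24819/7115 = 31382/(-98) + 24819/7115 = 31382*(-1/98) + 24819/7115 = -15691/49 + 24819/7115 = -110425334/348635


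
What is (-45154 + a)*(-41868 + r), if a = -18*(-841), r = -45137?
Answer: 2611542080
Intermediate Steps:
a = 15138
(-45154 + a)*(-41868 + r) = (-45154 + 15138)*(-41868 - 45137) = -30016*(-87005) = 2611542080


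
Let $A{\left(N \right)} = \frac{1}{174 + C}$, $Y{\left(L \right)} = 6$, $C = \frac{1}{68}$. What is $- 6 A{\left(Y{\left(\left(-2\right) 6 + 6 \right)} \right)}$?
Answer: $- \frac{408}{11833} \approx -0.03448$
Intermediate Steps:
$C = \frac{1}{68} \approx 0.014706$
$A{\left(N \right)} = \frac{68}{11833}$ ($A{\left(N \right)} = \frac{1}{174 + \frac{1}{68}} = \frac{1}{\frac{11833}{68}} = \frac{68}{11833}$)
$- 6 A{\left(Y{\left(\left(-2\right) 6 + 6 \right)} \right)} = \left(-6\right) \frac{68}{11833} = - \frac{408}{11833}$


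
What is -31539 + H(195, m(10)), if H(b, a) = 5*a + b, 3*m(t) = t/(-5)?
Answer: -94042/3 ≈ -31347.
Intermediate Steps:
m(t) = -t/15 (m(t) = (t/(-5))/3 = (t*(-1/5))/3 = (-t/5)/3 = -t/15)
H(b, a) = b + 5*a
-31539 + H(195, m(10)) = -31539 + (195 + 5*(-1/15*10)) = -31539 + (195 + 5*(-2/3)) = -31539 + (195 - 10/3) = -31539 + 575/3 = -94042/3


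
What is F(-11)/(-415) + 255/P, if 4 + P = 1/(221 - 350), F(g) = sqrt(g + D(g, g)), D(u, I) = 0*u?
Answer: -32895/517 - I*sqrt(11)/415 ≈ -63.627 - 0.0079919*I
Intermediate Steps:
D(u, I) = 0
F(g) = sqrt(g) (F(g) = sqrt(g + 0) = sqrt(g))
P = -517/129 (P = -4 + 1/(221 - 350) = -4 + 1/(-129) = -4 - 1/129 = -517/129 ≈ -4.0078)
F(-11)/(-415) + 255/P = sqrt(-11)/(-415) + 255/(-517/129) = (I*sqrt(11))*(-1/415) + 255*(-129/517) = -I*sqrt(11)/415 - 32895/517 = -32895/517 - I*sqrt(11)/415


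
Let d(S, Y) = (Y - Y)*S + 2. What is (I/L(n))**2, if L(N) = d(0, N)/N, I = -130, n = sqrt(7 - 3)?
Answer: 16900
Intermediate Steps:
d(S, Y) = 2 (d(S, Y) = 0*S + 2 = 0 + 2 = 2)
n = 2 (n = sqrt(4) = 2)
L(N) = 2/N
(I/L(n))**2 = (-130/1)**2 = (-130*1)**2 = (-130)**2 = 16900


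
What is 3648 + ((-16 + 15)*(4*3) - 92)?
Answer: 3544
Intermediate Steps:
3648 + ((-16 + 15)*(4*3) - 92) = 3648 + (-1*12 - 92) = 3648 + (-12 - 92) = 3648 - 104 = 3544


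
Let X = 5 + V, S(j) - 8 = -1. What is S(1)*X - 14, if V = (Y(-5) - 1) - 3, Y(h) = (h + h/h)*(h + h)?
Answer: 273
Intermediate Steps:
Y(h) = 2*h*(1 + h) (Y(h) = (h + 1)*(2*h) = (1 + h)*(2*h) = 2*h*(1 + h))
V = 36 (V = (2*(-5)*(1 - 5) - 1) - 3 = (2*(-5)*(-4) - 1) - 3 = (40 - 1) - 3 = 39 - 3 = 36)
S(j) = 7 (S(j) = 8 - 1 = 7)
X = 41 (X = 5 + 36 = 41)
S(1)*X - 14 = 7*41 - 14 = 287 - 14 = 273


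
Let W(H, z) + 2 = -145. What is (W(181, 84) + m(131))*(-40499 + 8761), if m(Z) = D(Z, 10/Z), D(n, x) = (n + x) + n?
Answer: -478450350/131 ≈ -3.6523e+6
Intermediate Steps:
W(H, z) = -147 (W(H, z) = -2 - 145 = -147)
D(n, x) = x + 2*n
m(Z) = 2*Z + 10/Z (m(Z) = 10/Z + 2*Z = 2*Z + 10/Z)
(W(181, 84) + m(131))*(-40499 + 8761) = (-147 + (2*131 + 10/131))*(-40499 + 8761) = (-147 + (262 + 10*(1/131)))*(-31738) = (-147 + (262 + 10/131))*(-31738) = (-147 + 34332/131)*(-31738) = (15075/131)*(-31738) = -478450350/131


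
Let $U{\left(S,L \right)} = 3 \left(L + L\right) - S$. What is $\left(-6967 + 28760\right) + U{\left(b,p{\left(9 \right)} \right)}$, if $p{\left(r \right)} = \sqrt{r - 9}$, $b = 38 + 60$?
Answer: $21695$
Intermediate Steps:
$b = 98$
$p{\left(r \right)} = \sqrt{-9 + r}$
$U{\left(S,L \right)} = - S + 6 L$ ($U{\left(S,L \right)} = 3 \cdot 2 L - S = 6 L - S = - S + 6 L$)
$\left(-6967 + 28760\right) + U{\left(b,p{\left(9 \right)} \right)} = \left(-6967 + 28760\right) + \left(\left(-1\right) 98 + 6 \sqrt{-9 + 9}\right) = 21793 - \left(98 - 6 \sqrt{0}\right) = 21793 + \left(-98 + 6 \cdot 0\right) = 21793 + \left(-98 + 0\right) = 21793 - 98 = 21695$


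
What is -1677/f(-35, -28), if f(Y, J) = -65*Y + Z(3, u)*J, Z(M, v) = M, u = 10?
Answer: -1677/2191 ≈ -0.76540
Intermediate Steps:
f(Y, J) = -65*Y + 3*J
-1677/f(-35, -28) = -1677/(-65*(-35) + 3*(-28)) = -1677/(2275 - 84) = -1677/2191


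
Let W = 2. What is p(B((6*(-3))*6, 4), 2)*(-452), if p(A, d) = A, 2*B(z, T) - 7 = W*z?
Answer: 47234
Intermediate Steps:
B(z, T) = 7/2 + z (B(z, T) = 7/2 + (2*z)/2 = 7/2 + z)
p(B((6*(-3))*6, 4), 2)*(-452) = (7/2 + (6*(-3))*6)*(-452) = (7/2 - 18*6)*(-452) = (7/2 - 108)*(-452) = -209/2*(-452) = 47234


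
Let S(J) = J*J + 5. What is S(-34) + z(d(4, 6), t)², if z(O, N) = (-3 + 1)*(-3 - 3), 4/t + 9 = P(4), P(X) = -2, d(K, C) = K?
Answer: 1305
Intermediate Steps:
t = -4/11 (t = 4/(-9 - 2) = 4/(-11) = 4*(-1/11) = -4/11 ≈ -0.36364)
z(O, N) = 12 (z(O, N) = -2*(-6) = 12)
S(J) = 5 + J² (S(J) = J² + 5 = 5 + J²)
S(-34) + z(d(4, 6), t)² = (5 + (-34)²) + 12² = (5 + 1156) + 144 = 1161 + 144 = 1305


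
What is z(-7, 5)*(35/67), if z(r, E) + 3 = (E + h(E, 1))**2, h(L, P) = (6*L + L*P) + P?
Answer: 58730/67 ≈ 876.57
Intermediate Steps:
h(L, P) = P + 6*L + L*P
z(r, E) = -3 + (1 + 8*E)**2 (z(r, E) = -3 + (E + (1 + 6*E + E*1))**2 = -3 + (E + (1 + 6*E + E))**2 = -3 + (E + (1 + 7*E))**2 = -3 + (1 + 8*E)**2)
z(-7, 5)*(35/67) = (-3 + (1 + 8*5)**2)*(35/67) = (-3 + (1 + 40)**2)*(35*(1/67)) = (-3 + 41**2)*(35/67) = (-3 + 1681)*(35/67) = 1678*(35/67) = 58730/67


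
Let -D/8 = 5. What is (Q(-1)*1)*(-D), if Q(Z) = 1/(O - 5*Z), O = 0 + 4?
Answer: 40/9 ≈ 4.4444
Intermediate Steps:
D = -40 (D = -8*5 = -40)
O = 4
Q(Z) = 1/(4 - 5*Z)
(Q(-1)*1)*(-D) = (-1/(-4 + 5*(-1))*1)*(-1*(-40)) = (-1/(-4 - 5)*1)*40 = (-1/(-9)*1)*40 = (-1*(-⅑)*1)*40 = ((⅑)*1)*40 = (⅑)*40 = 40/9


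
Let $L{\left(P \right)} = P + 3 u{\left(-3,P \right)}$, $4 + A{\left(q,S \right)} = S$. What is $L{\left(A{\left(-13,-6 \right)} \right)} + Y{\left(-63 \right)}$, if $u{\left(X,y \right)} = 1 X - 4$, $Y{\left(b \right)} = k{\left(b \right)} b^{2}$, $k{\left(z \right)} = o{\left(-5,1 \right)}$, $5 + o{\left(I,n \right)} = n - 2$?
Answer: $-23845$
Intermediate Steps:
$o{\left(I,n \right)} = -7 + n$ ($o{\left(I,n \right)} = -5 + \left(n - 2\right) = -5 + \left(-2 + n\right) = -7 + n$)
$k{\left(z \right)} = -6$ ($k{\left(z \right)} = -7 + 1 = -6$)
$A{\left(q,S \right)} = -4 + S$
$Y{\left(b \right)} = - 6 b^{2}$
$u{\left(X,y \right)} = -4 + X$ ($u{\left(X,y \right)} = X - 4 = -4 + X$)
$L{\left(P \right)} = -21 + P$ ($L{\left(P \right)} = P + 3 \left(-4 - 3\right) = P + 3 \left(-7\right) = P - 21 = -21 + P$)
$L{\left(A{\left(-13,-6 \right)} \right)} + Y{\left(-63 \right)} = \left(-21 - 10\right) - 6 \left(-63\right)^{2} = \left(-21 - 10\right) - 23814 = -31 - 23814 = -23845$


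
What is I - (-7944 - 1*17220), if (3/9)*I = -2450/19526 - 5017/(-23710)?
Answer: 5825040898383/231480730 ≈ 25164.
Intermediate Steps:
I = 59808663/231480730 (I = 3*(-2450/19526 - 5017/(-23710)) = 3*(-2450*1/19526 - 5017*(-1/23710)) = 3*(-1225/9763 + 5017/23710) = 3*(19936221/231480730) = 59808663/231480730 ≈ 0.25837)
I - (-7944 - 1*17220) = 59808663/231480730 - (-7944 - 1*17220) = 59808663/231480730 - (-7944 - 17220) = 59808663/231480730 - 1*(-25164) = 59808663/231480730 + 25164 = 5825040898383/231480730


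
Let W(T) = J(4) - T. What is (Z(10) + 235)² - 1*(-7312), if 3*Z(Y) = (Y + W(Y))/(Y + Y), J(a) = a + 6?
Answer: 2254153/36 ≈ 62615.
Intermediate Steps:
J(a) = 6 + a
W(T) = 10 - T (W(T) = (6 + 4) - T = 10 - T)
Z(Y) = 5/(3*Y) (Z(Y) = ((Y + (10 - Y))/(Y + Y))/3 = (10/((2*Y)))/3 = (10*(1/(2*Y)))/3 = (5/Y)/3 = 5/(3*Y))
(Z(10) + 235)² - 1*(-7312) = ((5/3)/10 + 235)² - 1*(-7312) = ((5/3)*(⅒) + 235)² + 7312 = (⅙ + 235)² + 7312 = (1411/6)² + 7312 = 1990921/36 + 7312 = 2254153/36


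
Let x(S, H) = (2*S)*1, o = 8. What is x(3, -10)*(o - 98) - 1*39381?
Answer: -39921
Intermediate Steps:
x(S, H) = 2*S
x(3, -10)*(o - 98) - 1*39381 = (2*3)*(8 - 98) - 1*39381 = 6*(-90) - 39381 = -540 - 39381 = -39921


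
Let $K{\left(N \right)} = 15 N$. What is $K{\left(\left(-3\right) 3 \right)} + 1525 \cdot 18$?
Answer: $27315$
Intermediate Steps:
$K{\left(\left(-3\right) 3 \right)} + 1525 \cdot 18 = 15 \left(\left(-3\right) 3\right) + 1525 \cdot 18 = 15 \left(-9\right) + 27450 = -135 + 27450 = 27315$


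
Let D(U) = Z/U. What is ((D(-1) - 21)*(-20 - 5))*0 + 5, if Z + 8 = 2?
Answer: 5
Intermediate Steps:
Z = -6 (Z = -8 + 2 = -6)
D(U) = -6/U
((D(-1) - 21)*(-20 - 5))*0 + 5 = ((-6/(-1) - 21)*(-20 - 5))*0 + 5 = ((-6*(-1) - 21)*(-25))*0 + 5 = ((6 - 21)*(-25))*0 + 5 = -15*(-25)*0 + 5 = 375*0 + 5 = 0 + 5 = 5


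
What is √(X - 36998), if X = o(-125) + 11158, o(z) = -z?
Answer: I*√25715 ≈ 160.36*I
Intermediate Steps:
X = 11283 (X = -1*(-125) + 11158 = 125 + 11158 = 11283)
√(X - 36998) = √(11283 - 36998) = √(-25715) = I*√25715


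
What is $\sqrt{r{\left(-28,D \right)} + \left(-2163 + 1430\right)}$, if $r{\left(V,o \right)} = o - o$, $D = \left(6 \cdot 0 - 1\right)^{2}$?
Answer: $i \sqrt{733} \approx 27.074 i$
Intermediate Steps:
$D = 1$ ($D = \left(0 - 1\right)^{2} = \left(-1\right)^{2} = 1$)
$r{\left(V,o \right)} = 0$
$\sqrt{r{\left(-28,D \right)} + \left(-2163 + 1430\right)} = \sqrt{0 + \left(-2163 + 1430\right)} = \sqrt{0 - 733} = \sqrt{-733} = i \sqrt{733}$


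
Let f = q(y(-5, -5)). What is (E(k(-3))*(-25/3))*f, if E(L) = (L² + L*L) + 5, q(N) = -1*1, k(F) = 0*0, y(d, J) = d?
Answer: 125/3 ≈ 41.667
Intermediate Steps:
k(F) = 0
q(N) = -1
f = -1
E(L) = 5 + 2*L² (E(L) = (L² + L²) + 5 = 2*L² + 5 = 5 + 2*L²)
(E(k(-3))*(-25/3))*f = ((5 + 2*0²)*(-25/3))*(-1) = ((5 + 2*0)*(-25*⅓))*(-1) = ((5 + 0)*(-25/3))*(-1) = (5*(-25/3))*(-1) = -125/3*(-1) = 125/3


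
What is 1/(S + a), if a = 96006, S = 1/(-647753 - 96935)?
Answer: 744688/71494516127 ≈ 1.0416e-5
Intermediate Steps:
S = -1/744688 (S = 1/(-744688) = -1/744688 ≈ -1.3428e-6)
1/(S + a) = 1/(-1/744688 + 96006) = 1/(71494516127/744688) = 744688/71494516127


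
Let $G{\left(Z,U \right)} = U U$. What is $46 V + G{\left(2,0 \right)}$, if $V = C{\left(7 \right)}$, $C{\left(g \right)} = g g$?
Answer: $2254$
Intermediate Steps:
$C{\left(g \right)} = g^{2}$
$G{\left(Z,U \right)} = U^{2}$
$V = 49$ ($V = 7^{2} = 49$)
$46 V + G{\left(2,0 \right)} = 46 \cdot 49 + 0^{2} = 2254 + 0 = 2254$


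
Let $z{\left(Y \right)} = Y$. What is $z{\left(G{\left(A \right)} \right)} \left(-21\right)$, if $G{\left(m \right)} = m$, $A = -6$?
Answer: $126$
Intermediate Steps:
$z{\left(G{\left(A \right)} \right)} \left(-21\right) = \left(-6\right) \left(-21\right) = 126$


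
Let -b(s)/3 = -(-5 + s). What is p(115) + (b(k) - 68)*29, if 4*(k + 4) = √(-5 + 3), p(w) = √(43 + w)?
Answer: -2755 + √158 + 87*I*√2/4 ≈ -2742.4 + 30.759*I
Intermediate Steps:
k = -4 + I*√2/4 (k = -4 + √(-5 + 3)/4 = -4 + √(-2)/4 = -4 + (I*√2)/4 = -4 + I*√2/4 ≈ -4.0 + 0.35355*I)
b(s) = -15 + 3*s (b(s) = -(-3)*(-5 + s) = -3*(5 - s) = -15 + 3*s)
p(115) + (b(k) - 68)*29 = √(43 + 115) + ((-15 + 3*(-4 + I*√2/4)) - 68)*29 = √158 + ((-15 + (-12 + 3*I*√2/4)) - 68)*29 = √158 + ((-27 + 3*I*√2/4) - 68)*29 = √158 + (-95 + 3*I*√2/4)*29 = √158 + (-2755 + 87*I*√2/4) = -2755 + √158 + 87*I*√2/4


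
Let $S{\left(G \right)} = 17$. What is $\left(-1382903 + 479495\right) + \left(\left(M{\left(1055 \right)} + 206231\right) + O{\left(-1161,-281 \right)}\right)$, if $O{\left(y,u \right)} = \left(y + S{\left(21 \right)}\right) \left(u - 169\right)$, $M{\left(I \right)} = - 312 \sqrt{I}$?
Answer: $-182377 - 312 \sqrt{1055} \approx -1.9251 \cdot 10^{5}$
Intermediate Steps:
$O{\left(y,u \right)} = \left(-169 + u\right) \left(17 + y\right)$ ($O{\left(y,u \right)} = \left(y + 17\right) \left(u - 169\right) = \left(17 + y\right) \left(u - 169\right) = \left(17 + y\right) \left(-169 + u\right) = \left(-169 + u\right) \left(17 + y\right)$)
$\left(-1382903 + 479495\right) + \left(\left(M{\left(1055 \right)} + 206231\right) + O{\left(-1161,-281 \right)}\right) = \left(-1382903 + 479495\right) + \left(\left(- 312 \sqrt{1055} + 206231\right) - -514800\right) = -903408 + \left(\left(206231 - 312 \sqrt{1055}\right) + \left(-2873 + 196209 - 4777 + 326241\right)\right) = -903408 + \left(\left(206231 - 312 \sqrt{1055}\right) + 514800\right) = -903408 + \left(721031 - 312 \sqrt{1055}\right) = -182377 - 312 \sqrt{1055}$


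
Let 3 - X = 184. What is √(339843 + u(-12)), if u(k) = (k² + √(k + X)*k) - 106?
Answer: √(339881 - 12*I*√193) ≈ 582.99 - 0.143*I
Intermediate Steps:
X = -181 (X = 3 - 1*184 = 3 - 184 = -181)
u(k) = -106 + k² + k*√(-181 + k) (u(k) = (k² + √(k - 181)*k) - 106 = (k² + √(-181 + k)*k) - 106 = (k² + k*√(-181 + k)) - 106 = -106 + k² + k*√(-181 + k))
√(339843 + u(-12)) = √(339843 + (-106 + (-12)² - 12*√(-181 - 12))) = √(339843 + (-106 + 144 - 12*I*√193)) = √(339843 + (38 - 12*I*√193)) = √(339881 - 12*I*√193)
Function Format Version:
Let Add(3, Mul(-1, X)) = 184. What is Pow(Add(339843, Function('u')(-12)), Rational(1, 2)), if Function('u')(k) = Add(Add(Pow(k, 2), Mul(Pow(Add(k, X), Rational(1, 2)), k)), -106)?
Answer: Pow(Add(339881, Mul(-12, I, Pow(193, Rational(1, 2)))), Rational(1, 2)) ≈ Add(582.99, Mul(-0.143, I))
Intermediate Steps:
X = -181 (X = Add(3, Mul(-1, 184)) = Add(3, -184) = -181)
Function('u')(k) = Add(-106, Pow(k, 2), Mul(k, Pow(Add(-181, k), Rational(1, 2)))) (Function('u')(k) = Add(Add(Pow(k, 2), Mul(Pow(Add(k, -181), Rational(1, 2)), k)), -106) = Add(Add(Pow(k, 2), Mul(Pow(Add(-181, k), Rational(1, 2)), k)), -106) = Add(Add(Pow(k, 2), Mul(k, Pow(Add(-181, k), Rational(1, 2)))), -106) = Add(-106, Pow(k, 2), Mul(k, Pow(Add(-181, k), Rational(1, 2)))))
Pow(Add(339843, Function('u')(-12)), Rational(1, 2)) = Pow(Add(339843, Add(-106, Pow(-12, 2), Mul(-12, Pow(Add(-181, -12), Rational(1, 2))))), Rational(1, 2)) = Pow(Add(339843, Add(-106, 144, Mul(-12, Pow(-193, Rational(1, 2))))), Rational(1, 2)) = Pow(Add(339843, Add(-106, 144, Mul(-12, Mul(I, Pow(193, Rational(1, 2)))))), Rational(1, 2)) = Pow(Add(339843, Add(-106, 144, Mul(-12, I, Pow(193, Rational(1, 2))))), Rational(1, 2)) = Pow(Add(339843, Add(38, Mul(-12, I, Pow(193, Rational(1, 2))))), Rational(1, 2)) = Pow(Add(339881, Mul(-12, I, Pow(193, Rational(1, 2)))), Rational(1, 2))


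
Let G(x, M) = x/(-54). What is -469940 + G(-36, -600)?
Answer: -1409818/3 ≈ -4.6994e+5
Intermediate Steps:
G(x, M) = -x/54 (G(x, M) = x*(-1/54) = -x/54)
-469940 + G(-36, -600) = -469940 - 1/54*(-36) = -469940 + 2/3 = -1409818/3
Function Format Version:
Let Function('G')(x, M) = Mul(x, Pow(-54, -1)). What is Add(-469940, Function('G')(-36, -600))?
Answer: Rational(-1409818, 3) ≈ -4.6994e+5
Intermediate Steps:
Function('G')(x, M) = Mul(Rational(-1, 54), x) (Function('G')(x, M) = Mul(x, Rational(-1, 54)) = Mul(Rational(-1, 54), x))
Add(-469940, Function('G')(-36, -600)) = Add(-469940, Mul(Rational(-1, 54), -36)) = Add(-469940, Rational(2, 3)) = Rational(-1409818, 3)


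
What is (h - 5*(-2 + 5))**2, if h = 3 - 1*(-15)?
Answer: 9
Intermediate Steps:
h = 18 (h = 3 + 15 = 18)
(h - 5*(-2 + 5))**2 = (18 - 5*(-2 + 5))**2 = (18 - 5*3)**2 = (18 - 15)**2 = 3**2 = 9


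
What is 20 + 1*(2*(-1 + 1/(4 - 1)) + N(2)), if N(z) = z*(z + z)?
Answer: 80/3 ≈ 26.667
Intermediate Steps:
N(z) = 2*z**2 (N(z) = z*(2*z) = 2*z**2)
20 + 1*(2*(-1 + 1/(4 - 1)) + N(2)) = 20 + 1*(2*(-1 + 1/(4 - 1)) + 2*2**2) = 20 + 1*(2*(-1 + 1/3) + 2*4) = 20 + 1*(2*(-1 + 1/3) + 8) = 20 + 1*(2*(-2/3) + 8) = 20 + 1*(-4/3 + 8) = 20 + 1*(20/3) = 20 + 20/3 = 80/3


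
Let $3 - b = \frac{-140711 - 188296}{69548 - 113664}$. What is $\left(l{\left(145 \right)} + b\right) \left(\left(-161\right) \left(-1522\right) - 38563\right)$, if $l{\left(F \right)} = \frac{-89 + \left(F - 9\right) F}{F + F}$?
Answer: $\frac{83521796773597}{6396820} \approx 1.3057 \cdot 10^{7}$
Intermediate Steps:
$b = - \frac{196659}{44116}$ ($b = 3 - \frac{-140711 - 188296}{69548 - 113664} = 3 - - \frac{329007}{-44116} = 3 - \left(-329007\right) \left(- \frac{1}{44116}\right) = 3 - \frac{329007}{44116} = - \frac{196659}{44116} \approx -4.4578$)
$l{\left(F \right)} = \frac{-89 + F \left(-9 + F\right)}{2 F}$ ($l{\left(F \right)} = \frac{-89 + \left(-9 + F\right) F}{2 F} = \left(-89 + F \left(-9 + F\right)\right) \frac{1}{2 F} = \frac{-89 + F \left(-9 + F\right)}{2 F}$)
$\left(l{\left(145 \right)} + b\right) \left(\left(-161\right) \left(-1522\right) - 38563\right) = \left(\frac{-89 + 145 \left(-9 + 145\right)}{2 \cdot 145} - \frac{196659}{44116}\right) \left(\left(-161\right) \left(-1522\right) - 38563\right) = \left(\frac{1}{2} \cdot \frac{1}{145} \left(-89 + 145 \cdot 136\right) - \frac{196659}{44116}\right) \left(245042 - 38563\right) = \left(\frac{1}{2} \cdot \frac{1}{145} \left(-89 + 19720\right) - \frac{196659}{44116}\right) 206479 = \left(\frac{1}{2} \cdot \frac{1}{145} \cdot 19631 - \frac{196659}{44116}\right) 206479 = \left(\frac{19631}{290} - \frac{196659}{44116}\right) 206479 = \frac{404505043}{6396820} \cdot 206479 = \frac{83521796773597}{6396820}$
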